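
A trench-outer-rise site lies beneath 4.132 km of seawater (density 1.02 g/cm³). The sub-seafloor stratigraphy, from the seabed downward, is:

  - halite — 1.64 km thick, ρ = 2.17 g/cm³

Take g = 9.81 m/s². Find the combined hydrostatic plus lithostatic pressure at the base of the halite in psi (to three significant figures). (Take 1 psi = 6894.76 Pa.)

seawater: 1020 kg/m³ × 9.81 m/s² × 4132 m = 4.135×10^7 Pa = 5997 psi
halite: 2170 kg/m³ × 9.81 m/s² × 1640 m = 3.491×10^7 Pa = 5064 psi
Total = 5997 + 5064 = 11060 psi

11100 psi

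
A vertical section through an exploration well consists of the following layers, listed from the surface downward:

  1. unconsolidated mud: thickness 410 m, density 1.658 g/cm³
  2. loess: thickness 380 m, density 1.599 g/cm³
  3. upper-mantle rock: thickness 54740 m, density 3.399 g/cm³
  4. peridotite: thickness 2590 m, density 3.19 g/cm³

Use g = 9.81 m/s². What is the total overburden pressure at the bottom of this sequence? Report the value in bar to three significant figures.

unconsolidated mud: 1658 kg/m³ × 9.81 m/s² × 410 m = 6.669×10^6 Pa = 66.69 bar
loess: 1599 kg/m³ × 9.81 m/s² × 380 m = 5.961×10^6 Pa = 59.61 bar
upper-mantle rock: 3399 kg/m³ × 9.81 m/s² × 54740 m = 1.825×10^9 Pa = 18253 bar
peridotite: 3190 kg/m³ × 9.81 m/s² × 2590 m = 8.105×10^7 Pa = 810.5 bar
Total = 66.69 + 59.61 + 18253 + 810.5 = 19189 bar

19200 bar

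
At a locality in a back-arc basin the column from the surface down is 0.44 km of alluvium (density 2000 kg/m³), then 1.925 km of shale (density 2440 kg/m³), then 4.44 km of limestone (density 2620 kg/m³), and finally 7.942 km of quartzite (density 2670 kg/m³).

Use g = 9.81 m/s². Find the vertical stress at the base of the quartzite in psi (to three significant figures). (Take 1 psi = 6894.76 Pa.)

alluvium: 2000 kg/m³ × 9.81 m/s² × 440 m = 8.633×10^6 Pa = 1252 psi
shale: 2440 kg/m³ × 9.81 m/s² × 1925 m = 4.608×10^7 Pa = 6683 psi
limestone: 2620 kg/m³ × 9.81 m/s² × 4440 m = 1.141×10^8 Pa = 16551 psi
quartzite: 2670 kg/m³ × 9.81 m/s² × 7942 m = 2.080×10^8 Pa = 30171 psi
Total = 1252 + 6683 + 16551 + 30171 = 54658 psi

54700 psi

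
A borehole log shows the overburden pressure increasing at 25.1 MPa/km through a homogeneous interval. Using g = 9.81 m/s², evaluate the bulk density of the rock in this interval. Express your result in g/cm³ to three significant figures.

2.56 g/cm³

ρ = (dP/dz)/g = 25.1 MPa/km / 9.81 m/s² = 25100 Pa/m / 9.81 m/s² = 2558.6 kg/m³
= 2.559 g/cm³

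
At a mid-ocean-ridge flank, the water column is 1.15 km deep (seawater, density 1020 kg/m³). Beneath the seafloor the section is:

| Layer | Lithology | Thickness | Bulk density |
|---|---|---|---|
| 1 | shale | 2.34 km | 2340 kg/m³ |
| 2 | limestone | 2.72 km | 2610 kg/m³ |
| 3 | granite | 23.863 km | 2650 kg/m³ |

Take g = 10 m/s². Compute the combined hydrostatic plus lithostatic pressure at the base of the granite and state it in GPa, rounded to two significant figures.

seawater: 1020 kg/m³ × 10 m/s² × 1150 m = 1.173×10^7 Pa = 0.01173 GPa
shale: 2340 kg/m³ × 10 m/s² × 2340 m = 5.476×10^7 Pa = 0.05476 GPa
limestone: 2610 kg/m³ × 10 m/s² × 2720 m = 7.099×10^7 Pa = 0.07099 GPa
granite: 2650 kg/m³ × 10 m/s² × 23863 m = 6.324×10^8 Pa = 0.6324 GPa
Total = 0.01173 + 0.05476 + 0.07099 + 0.6324 = 0.76985 GPa

0.77 GPa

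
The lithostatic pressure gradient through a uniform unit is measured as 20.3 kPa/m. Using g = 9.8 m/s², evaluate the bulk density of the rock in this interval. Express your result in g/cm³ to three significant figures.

ρ = (dP/dz)/g = 20.3 kPa/m / 9.8 m/s² = 20300 Pa/m / 9.8 m/s² = 2071.4 kg/m³
= 2.071 g/cm³

2.07 g/cm³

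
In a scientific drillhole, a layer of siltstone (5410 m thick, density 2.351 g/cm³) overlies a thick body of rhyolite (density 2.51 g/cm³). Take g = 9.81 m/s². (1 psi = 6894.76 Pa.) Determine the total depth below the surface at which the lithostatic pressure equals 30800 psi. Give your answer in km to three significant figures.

Pressure at base of upper layers: 2351×9.81×5410 = 1.248×10^8 Pa = 18097 psi
Remaining pressure to be supplied by rhyolite: 2.124×10^8 − 1.248×10^8 = 8.759×10^7 Pa
Additional depth in rhyolite = 8.759×10^7 Pa / (2510 kg/m³ × 9.81 m/s²) = 3557.1 m
Total depth = 5410 m + 3557.1 m = 8967.1 m
= 8.9671 km

8.97 km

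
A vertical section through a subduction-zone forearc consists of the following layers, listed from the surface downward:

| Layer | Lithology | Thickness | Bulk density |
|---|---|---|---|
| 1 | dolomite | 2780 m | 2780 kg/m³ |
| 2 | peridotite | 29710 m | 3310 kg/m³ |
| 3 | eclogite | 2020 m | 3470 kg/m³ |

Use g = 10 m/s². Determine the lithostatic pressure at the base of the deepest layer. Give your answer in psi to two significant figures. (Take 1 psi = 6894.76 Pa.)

dolomite: 2780 kg/m³ × 10 m/s² × 2780 m = 7.728×10^7 Pa = 11209 psi
peridotite: 3310 kg/m³ × 10 m/s² × 29710 m = 9.834×10^8 Pa = 1.426×10^5 psi
eclogite: 3470 kg/m³ × 10 m/s² × 2020 m = 7.009×10^7 Pa = 10166 psi
Total = 11209 + 1.426×10^5 + 10166 = 1.6401×10^5 psi

160000 psi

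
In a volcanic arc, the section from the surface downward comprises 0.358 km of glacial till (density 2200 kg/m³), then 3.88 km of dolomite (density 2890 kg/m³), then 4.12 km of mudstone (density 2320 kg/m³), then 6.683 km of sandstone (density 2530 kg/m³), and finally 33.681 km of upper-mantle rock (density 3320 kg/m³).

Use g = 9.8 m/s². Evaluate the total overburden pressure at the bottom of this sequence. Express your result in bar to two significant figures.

glacial till: 2200 kg/m³ × 9.8 m/s² × 358 m = 7.718×10^6 Pa = 77.18 bar
dolomite: 2890 kg/m³ × 9.8 m/s² × 3880 m = 1.099×10^8 Pa = 1099 bar
mudstone: 2320 kg/m³ × 9.8 m/s² × 4120 m = 9.367×10^7 Pa = 936.7 bar
sandstone: 2530 kg/m³ × 9.8 m/s² × 6683 m = 1.657×10^8 Pa = 1657 bar
upper-mantle rock: 3320 kg/m³ × 9.8 m/s² × 33681 m = 1.096×10^9 Pa = 10958 bar
Total = 77.18 + 1099 + 936.7 + 1657 + 10958 = 14728 bar

15000 bar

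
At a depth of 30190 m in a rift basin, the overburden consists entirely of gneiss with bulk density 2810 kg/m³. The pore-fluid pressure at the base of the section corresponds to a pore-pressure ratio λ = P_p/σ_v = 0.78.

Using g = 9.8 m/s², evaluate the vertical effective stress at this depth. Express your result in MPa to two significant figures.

Overburden (lithostatic) stress σ_v:
gneiss: 2810 kg/m³ × 9.8 m/s² × 30190 m = 8.314×10^8 Pa = 831.4 MPa
Pore pressure P_p = λ·σ_v = 0.78 × 831.4 MPa = 648.5 MPa
Effective stress σ' = σ_v − P_p = 831.4 − 648.5 = 182.90 MPa

180 MPa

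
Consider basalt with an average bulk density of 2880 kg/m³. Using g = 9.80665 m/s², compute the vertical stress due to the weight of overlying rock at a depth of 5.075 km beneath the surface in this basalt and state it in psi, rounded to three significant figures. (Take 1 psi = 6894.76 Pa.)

basalt: 2880 kg/m³ × 9.80665 m/s² × 5075 m = 1.433×10^8 Pa = 20789 psi

20800 psi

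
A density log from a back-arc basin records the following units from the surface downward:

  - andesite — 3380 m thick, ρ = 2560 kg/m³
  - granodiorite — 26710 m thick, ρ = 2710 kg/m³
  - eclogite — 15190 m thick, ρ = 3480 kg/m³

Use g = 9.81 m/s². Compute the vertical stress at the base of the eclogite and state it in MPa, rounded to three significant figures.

1310 MPa

andesite: 2560 kg/m³ × 9.81 m/s² × 3380 m = 8.488×10^7 Pa = 84.88 MPa
granodiorite: 2710 kg/m³ × 9.81 m/s² × 26710 m = 7.101×10^8 Pa = 710.1 MPa
eclogite: 3480 kg/m³ × 9.81 m/s² × 15190 m = 5.186×10^8 Pa = 518.6 MPa
Total = 84.88 + 710.1 + 518.6 = 1313.5 MPa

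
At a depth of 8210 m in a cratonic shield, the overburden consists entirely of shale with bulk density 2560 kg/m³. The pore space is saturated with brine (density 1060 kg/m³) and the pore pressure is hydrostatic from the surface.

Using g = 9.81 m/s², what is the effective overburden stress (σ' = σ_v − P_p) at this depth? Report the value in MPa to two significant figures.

120 MPa

Overburden (lithostatic) stress σ_v:
shale: 2560 kg/m³ × 9.81 m/s² × 8210 m = 2.062×10^8 Pa = 206.2 MPa
Pore pressure P_p = 1060 kg/m³ × 9.81 m/s² × 8210 m = 8.537×10^7 Pa = 85.37 MPa
Effective stress σ' = σ_v − P_p = 206.2 − 85.37 = 120.81 MPa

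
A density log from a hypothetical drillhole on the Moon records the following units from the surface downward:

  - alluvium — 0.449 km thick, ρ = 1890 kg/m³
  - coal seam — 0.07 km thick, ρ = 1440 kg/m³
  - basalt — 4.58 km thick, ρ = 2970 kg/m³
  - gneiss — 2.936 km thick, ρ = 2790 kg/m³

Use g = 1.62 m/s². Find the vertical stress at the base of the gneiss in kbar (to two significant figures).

alluvium: 1890 kg/m³ × 1.62 m/s² × 449 m = 1.375×10^6 Pa = 0.01375 kbar
coal seam: 1440 kg/m³ × 1.62 m/s² × 70 m = 1.633×10^5 Pa = 1.633×10^-3 kbar
basalt: 2970 kg/m³ × 1.62 m/s² × 4580 m = 2.204×10^7 Pa = 0.2204 kbar
gneiss: 2790 kg/m³ × 1.62 m/s² × 2936 m = 1.327×10^7 Pa = 0.1327 kbar
Total = 0.01375 + 1.633×10^-3 + 0.2204 + 0.1327 = 0.36844 kbar

0.37 kbar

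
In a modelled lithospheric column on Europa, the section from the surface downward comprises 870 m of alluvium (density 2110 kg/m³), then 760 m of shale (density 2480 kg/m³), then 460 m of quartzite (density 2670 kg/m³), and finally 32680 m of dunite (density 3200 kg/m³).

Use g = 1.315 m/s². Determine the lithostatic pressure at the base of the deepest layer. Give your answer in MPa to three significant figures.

alluvium: 2110 kg/m³ × 1.315 m/s² × 870 m = 2.414×10^6 Pa = 2.414 MPa
shale: 2480 kg/m³ × 1.315 m/s² × 760 m = 2.479×10^6 Pa = 2.479 MPa
quartzite: 2670 kg/m³ × 1.315 m/s² × 460 m = 1.615×10^6 Pa = 1.615 MPa
dunite: 3200 kg/m³ × 1.315 m/s² × 32680 m = 1.375×10^8 Pa = 137.5 MPa
Total = 2.414 + 2.479 + 1.615 + 137.5 = 144.02 MPa

144 MPa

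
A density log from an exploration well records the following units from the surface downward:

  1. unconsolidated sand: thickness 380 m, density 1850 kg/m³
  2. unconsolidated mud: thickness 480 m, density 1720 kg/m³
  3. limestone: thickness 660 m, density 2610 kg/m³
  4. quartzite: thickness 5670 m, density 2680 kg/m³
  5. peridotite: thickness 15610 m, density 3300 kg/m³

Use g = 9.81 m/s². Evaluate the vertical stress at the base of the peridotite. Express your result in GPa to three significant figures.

unconsolidated sand: 1850 kg/m³ × 9.81 m/s² × 380 m = 6.896×10^6 Pa = 6.896×10^-3 GPa
unconsolidated mud: 1720 kg/m³ × 9.81 m/s² × 480 m = 8.099×10^6 Pa = 8.099×10^-3 GPa
limestone: 2610 kg/m³ × 9.81 m/s² × 660 m = 1.690×10^7 Pa = 0.01690 GPa
quartzite: 2680 kg/m³ × 9.81 m/s² × 5670 m = 1.491×10^8 Pa = 0.1491 GPa
peridotite: 3300 kg/m³ × 9.81 m/s² × 15610 m = 5.053×10^8 Pa = 0.5053 GPa
Total = 6.896×10^-3 + 8.099×10^-3 + 0.01690 + 0.1491 + 0.5053 = 0.68631 GPa

0.686 GPa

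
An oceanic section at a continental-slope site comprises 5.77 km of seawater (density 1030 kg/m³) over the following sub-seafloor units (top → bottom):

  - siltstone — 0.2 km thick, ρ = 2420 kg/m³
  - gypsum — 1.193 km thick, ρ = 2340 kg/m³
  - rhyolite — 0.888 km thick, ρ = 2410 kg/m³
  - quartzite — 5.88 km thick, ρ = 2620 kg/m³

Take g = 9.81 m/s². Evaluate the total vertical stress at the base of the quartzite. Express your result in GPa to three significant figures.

seawater: 1030 kg/m³ × 9.81 m/s² × 5770 m = 5.830×10^7 Pa = 0.05830 GPa
siltstone: 2420 kg/m³ × 9.81 m/s² × 200 m = 4.748×10^6 Pa = 4.748×10^-3 GPa
gypsum: 2340 kg/m³ × 9.81 m/s² × 1193 m = 2.739×10^7 Pa = 0.02739 GPa
rhyolite: 2410 kg/m³ × 9.81 m/s² × 888 m = 2.099×10^7 Pa = 0.02099 GPa
quartzite: 2620 kg/m³ × 9.81 m/s² × 5880 m = 1.511×10^8 Pa = 0.1511 GPa
Total = 0.05830 + 4.748×10^-3 + 0.02739 + 0.02099 + 0.1511 = 0.26256 GPa

0.263 GPa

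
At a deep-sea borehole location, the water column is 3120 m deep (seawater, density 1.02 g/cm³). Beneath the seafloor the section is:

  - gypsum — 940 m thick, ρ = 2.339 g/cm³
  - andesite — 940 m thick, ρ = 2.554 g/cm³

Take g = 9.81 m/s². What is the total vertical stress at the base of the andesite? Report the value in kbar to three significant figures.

seawater: 1020 kg/m³ × 9.81 m/s² × 3120 m = 3.122×10^7 Pa = 0.3122 kbar
gypsum: 2339 kg/m³ × 9.81 m/s² × 940 m = 2.157×10^7 Pa = 0.2157 kbar
andesite: 2554 kg/m³ × 9.81 m/s² × 940 m = 2.355×10^7 Pa = 0.2355 kbar
Total = 0.3122 + 0.2157 + 0.2355 = 0.76340 kbar

0.763 kbar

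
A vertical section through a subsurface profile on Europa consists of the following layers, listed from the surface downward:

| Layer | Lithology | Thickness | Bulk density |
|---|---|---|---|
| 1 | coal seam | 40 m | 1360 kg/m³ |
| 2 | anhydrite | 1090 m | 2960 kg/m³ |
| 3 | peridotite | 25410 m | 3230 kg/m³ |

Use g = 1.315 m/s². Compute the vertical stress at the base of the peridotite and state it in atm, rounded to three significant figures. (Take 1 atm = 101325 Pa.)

1110 atm

coal seam: 1360 kg/m³ × 1.315 m/s² × 40 m = 71536 Pa = 0.7060 atm
anhydrite: 2960 kg/m³ × 1.315 m/s² × 1090 m = 4.243×10^6 Pa = 41.87 atm
peridotite: 3230 kg/m³ × 1.315 m/s² × 25410 m = 1.079×10^8 Pa = 1065 atm
Total = 0.7060 + 41.87 + 1065 = 1107.7 atm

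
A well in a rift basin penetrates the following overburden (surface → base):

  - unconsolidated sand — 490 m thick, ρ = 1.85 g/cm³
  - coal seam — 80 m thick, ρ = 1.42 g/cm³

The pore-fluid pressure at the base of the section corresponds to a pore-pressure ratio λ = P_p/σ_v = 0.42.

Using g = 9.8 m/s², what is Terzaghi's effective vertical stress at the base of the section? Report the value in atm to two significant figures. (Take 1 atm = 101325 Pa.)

57 atm

Overburden (lithostatic) stress σ_v:
unconsolidated sand: 1850 kg/m³ × 9.8 m/s² × 490 m = 8.884×10^6 Pa = 8.884 MPa
coal seam: 1420 kg/m³ × 9.8 m/s² × 80 m = 1.113×10^6 Pa = 1.113 MPa
Total = 8.884 + 1.113 = 9.9970 MPa
Pore pressure P_p = λ·σ_v = 0.42 × 9.997 MPa = 4.199 MPa
Effective stress σ' = σ_v − P_p = 9.997 − 4.199 = 5.7982 MPa = 57.224 atm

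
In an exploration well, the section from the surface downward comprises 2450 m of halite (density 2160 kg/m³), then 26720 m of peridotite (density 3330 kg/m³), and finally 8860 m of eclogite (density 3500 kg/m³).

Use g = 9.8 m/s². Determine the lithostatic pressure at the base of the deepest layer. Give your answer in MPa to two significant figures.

1200 MPa

halite: 2160 kg/m³ × 9.8 m/s² × 2450 m = 5.186×10^7 Pa = 51.86 MPa
peridotite: 3330 kg/m³ × 9.8 m/s² × 26720 m = 8.720×10^8 Pa = 872.0 MPa
eclogite: 3500 kg/m³ × 9.8 m/s² × 8860 m = 3.039×10^8 Pa = 303.9 MPa
Total = 51.86 + 872.0 + 303.9 = 1227.7 MPa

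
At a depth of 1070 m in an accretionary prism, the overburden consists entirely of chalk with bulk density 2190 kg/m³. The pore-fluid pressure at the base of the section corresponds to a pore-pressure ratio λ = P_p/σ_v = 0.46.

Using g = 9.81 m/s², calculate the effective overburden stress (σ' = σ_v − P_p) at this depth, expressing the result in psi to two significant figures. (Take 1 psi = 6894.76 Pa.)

Overburden (lithostatic) stress σ_v:
chalk: 2190 kg/m³ × 9.81 m/s² × 1070 m = 2.299×10^7 Pa = 22.99 MPa
Pore pressure P_p = λ·σ_v = 0.46 × 22.99 MPa = 10.57 MPa
Effective stress σ' = σ_v − P_p = 22.99 − 10.57 = 12.413 MPa = 1800.4 psi

1800 psi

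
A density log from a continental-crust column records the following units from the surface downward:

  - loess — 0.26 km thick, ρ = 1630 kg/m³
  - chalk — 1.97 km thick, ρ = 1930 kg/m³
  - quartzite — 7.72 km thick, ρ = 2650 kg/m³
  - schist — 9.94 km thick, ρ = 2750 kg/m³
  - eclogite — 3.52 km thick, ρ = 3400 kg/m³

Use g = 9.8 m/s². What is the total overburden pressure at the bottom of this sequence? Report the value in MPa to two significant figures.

630 MPa

loess: 1630 kg/m³ × 9.8 m/s² × 260 m = 4.153×10^6 Pa = 4.153 MPa
chalk: 1930 kg/m³ × 9.8 m/s² × 1970 m = 3.726×10^7 Pa = 37.26 MPa
quartzite: 2650 kg/m³ × 9.8 m/s² × 7720 m = 2.005×10^8 Pa = 200.5 MPa
schist: 2750 kg/m³ × 9.8 m/s² × 9940 m = 2.679×10^8 Pa = 267.9 MPa
eclogite: 3400 kg/m³ × 9.8 m/s² × 3520 m = 1.173×10^8 Pa = 117.3 MPa
Total = 4.153 + 37.26 + 200.5 + 267.9 + 117.3 = 627.07 MPa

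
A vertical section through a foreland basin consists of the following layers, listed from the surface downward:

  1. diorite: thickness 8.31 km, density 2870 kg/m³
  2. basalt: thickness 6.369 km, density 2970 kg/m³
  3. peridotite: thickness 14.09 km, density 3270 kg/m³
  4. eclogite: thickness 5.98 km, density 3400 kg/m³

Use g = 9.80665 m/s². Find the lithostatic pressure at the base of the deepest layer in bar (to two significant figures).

11000 bar

diorite: 2870 kg/m³ × 9.80665 m/s² × 8310 m = 2.339×10^8 Pa = 2339 bar
basalt: 2970 kg/m³ × 9.80665 m/s² × 6369 m = 1.855×10^8 Pa = 1855 bar
peridotite: 3270 kg/m³ × 9.80665 m/s² × 14090 m = 4.518×10^8 Pa = 4518 bar
eclogite: 3400 kg/m³ × 9.80665 m/s² × 5980 m = 1.994×10^8 Pa = 1994 bar
Total = 2339 + 1855 + 4518 + 1994 = 10706 bar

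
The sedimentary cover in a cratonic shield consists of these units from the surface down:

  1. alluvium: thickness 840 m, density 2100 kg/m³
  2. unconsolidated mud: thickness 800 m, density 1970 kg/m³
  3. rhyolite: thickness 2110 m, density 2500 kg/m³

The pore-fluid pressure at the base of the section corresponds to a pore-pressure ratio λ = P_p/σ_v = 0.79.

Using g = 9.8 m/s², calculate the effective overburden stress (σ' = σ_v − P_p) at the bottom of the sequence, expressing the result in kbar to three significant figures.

Overburden (lithostatic) stress σ_v:
alluvium: 2100 kg/m³ × 9.8 m/s² × 840 m = 1.729×10^7 Pa = 17.29 MPa
unconsolidated mud: 1970 kg/m³ × 9.8 m/s² × 800 m = 1.544×10^7 Pa = 15.44 MPa
rhyolite: 2500 kg/m³ × 9.8 m/s² × 2110 m = 5.170×10^7 Pa = 51.70 MPa
Total = 17.29 + 15.44 + 51.70 = 84.427 MPa
Pore pressure P_p = λ·σ_v = 0.79 × 84.43 MPa = 66.70 MPa
Effective stress σ' = σ_v − P_p = 84.43 − 66.70 = 17.730 MPa = 0.17730 kbar

0.177 kbar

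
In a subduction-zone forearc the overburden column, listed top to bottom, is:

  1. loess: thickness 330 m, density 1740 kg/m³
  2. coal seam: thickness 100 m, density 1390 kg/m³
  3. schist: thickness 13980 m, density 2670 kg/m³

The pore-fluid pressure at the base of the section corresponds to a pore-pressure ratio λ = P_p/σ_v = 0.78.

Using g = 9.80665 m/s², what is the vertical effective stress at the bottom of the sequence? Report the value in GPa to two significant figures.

0.082 GPa

Overburden (lithostatic) stress σ_v:
loess: 1740 kg/m³ × 9.80665 m/s² × 330 m = 5.631×10^6 Pa = 5.631 MPa
coal seam: 1390 kg/m³ × 9.80665 m/s² × 100 m = 1.363×10^6 Pa = 1.363 MPa
schist: 2670 kg/m³ × 9.80665 m/s² × 13980 m = 3.660×10^8 Pa = 366.0 MPa
Total = 5.631 + 1.363 + 366.0 = 373.04 MPa
Pore pressure P_p = λ·σ_v = 0.78 × 373.0 MPa = 291.0 MPa
Effective stress σ' = σ_v − P_p = 373.0 − 291.0 = 82.069 MPa = 0.082069 GPa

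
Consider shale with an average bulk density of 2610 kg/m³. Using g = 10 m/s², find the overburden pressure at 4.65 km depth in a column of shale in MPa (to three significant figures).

shale: 2610 kg/m³ × 10 m/s² × 4650 m = 1.214×10^8 Pa = 121.4 MPa

121 MPa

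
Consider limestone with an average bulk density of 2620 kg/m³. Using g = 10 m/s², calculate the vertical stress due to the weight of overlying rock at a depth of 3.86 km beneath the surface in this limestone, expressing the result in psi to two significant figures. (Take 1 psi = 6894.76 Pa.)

limestone: 2620 kg/m³ × 10 m/s² × 3860 m = 1.011×10^8 Pa = 14668 psi

15000 psi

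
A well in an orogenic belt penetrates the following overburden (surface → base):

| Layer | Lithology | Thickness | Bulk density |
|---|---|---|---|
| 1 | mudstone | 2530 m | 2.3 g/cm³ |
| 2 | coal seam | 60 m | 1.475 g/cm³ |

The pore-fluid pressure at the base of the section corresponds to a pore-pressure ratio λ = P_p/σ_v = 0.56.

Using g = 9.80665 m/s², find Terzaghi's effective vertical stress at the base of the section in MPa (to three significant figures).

25.5 MPa

Overburden (lithostatic) stress σ_v:
mudstone: 2300 kg/m³ × 9.80665 m/s² × 2530 m = 5.706×10^7 Pa = 57.06 MPa
coal seam: 1475 kg/m³ × 9.80665 m/s² × 60 m = 8.679×10^5 Pa = 0.8679 MPa
Total = 57.06 + 0.8679 = 57.933 MPa
Pore pressure P_p = λ·σ_v = 0.56 × 57.93 MPa = 32.44 MPa
Effective stress σ' = σ_v − P_p = 57.93 − 32.44 = 25.490 MPa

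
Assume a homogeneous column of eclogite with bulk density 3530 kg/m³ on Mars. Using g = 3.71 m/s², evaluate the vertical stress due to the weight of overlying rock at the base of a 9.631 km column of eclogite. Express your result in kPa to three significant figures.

eclogite: 3530 kg/m³ × 3.71 m/s² × 9631 m = 1.261×10^8 Pa = 1.261×10^5 kPa

126000 kPa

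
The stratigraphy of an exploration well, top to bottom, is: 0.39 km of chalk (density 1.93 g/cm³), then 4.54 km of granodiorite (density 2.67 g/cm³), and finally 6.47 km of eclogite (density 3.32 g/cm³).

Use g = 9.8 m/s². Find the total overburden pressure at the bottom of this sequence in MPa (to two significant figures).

340 MPa

chalk: 1930 kg/m³ × 9.8 m/s² × 390 m = 7.376×10^6 Pa = 7.376 MPa
granodiorite: 2670 kg/m³ × 9.8 m/s² × 4540 m = 1.188×10^8 Pa = 118.8 MPa
eclogite: 3320 kg/m³ × 9.8 m/s² × 6470 m = 2.105×10^8 Pa = 210.5 MPa
Total = 7.376 + 118.8 + 210.5 = 336.68 MPa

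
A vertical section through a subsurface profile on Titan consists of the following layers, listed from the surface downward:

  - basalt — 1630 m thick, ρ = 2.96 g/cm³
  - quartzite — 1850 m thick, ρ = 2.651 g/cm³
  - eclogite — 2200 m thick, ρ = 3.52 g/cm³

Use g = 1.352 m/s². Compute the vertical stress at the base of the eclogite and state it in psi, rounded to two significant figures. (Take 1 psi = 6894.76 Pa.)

3400 psi

basalt: 2960 kg/m³ × 1.352 m/s² × 1630 m = 6.523×10^6 Pa = 946.1 psi
quartzite: 2651 kg/m³ × 1.352 m/s² × 1850 m = 6.631×10^6 Pa = 961.7 psi
eclogite: 3520 kg/m³ × 1.352 m/s² × 2200 m = 1.047×10^7 Pa = 1519 psi
Total = 946.1 + 961.7 + 1519 = 3426.3 psi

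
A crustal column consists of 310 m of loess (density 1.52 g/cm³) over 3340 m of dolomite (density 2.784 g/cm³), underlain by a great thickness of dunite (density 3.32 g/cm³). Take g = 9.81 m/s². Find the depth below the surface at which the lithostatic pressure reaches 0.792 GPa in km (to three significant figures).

Pressure at base of upper layers: 1520×9.81×310 + 2784×9.81×3340 = 9.584×10^7 Pa = 0.09584 GPa
Remaining pressure to be supplied by dunite: 7.920×10^8 − 9.584×10^7 = 6.962×10^8 Pa
Additional depth in dunite = 6.962×10^8 Pa / (3320 kg/m³ × 9.81 m/s²) = 21375 m
Total depth = 3650 m + 21375 m = 25025 m
= 25.025 km

25.0 km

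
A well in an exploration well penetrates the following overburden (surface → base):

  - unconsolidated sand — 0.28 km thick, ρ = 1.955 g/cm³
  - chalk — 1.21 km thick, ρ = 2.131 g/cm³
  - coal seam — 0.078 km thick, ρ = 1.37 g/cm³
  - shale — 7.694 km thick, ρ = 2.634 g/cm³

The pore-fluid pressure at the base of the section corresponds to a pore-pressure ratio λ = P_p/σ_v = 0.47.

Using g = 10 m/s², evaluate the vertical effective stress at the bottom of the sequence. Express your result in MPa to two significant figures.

120 MPa

Overburden (lithostatic) stress σ_v:
unconsolidated sand: 1955 kg/m³ × 10 m/s² × 280 m = 5.474×10^6 Pa = 5.474 MPa
chalk: 2131 kg/m³ × 10 m/s² × 1210 m = 2.579×10^7 Pa = 25.79 MPa
coal seam: 1370 kg/m³ × 10 m/s² × 78 m = 1.069×10^6 Pa = 1.069 MPa
shale: 2634 kg/m³ × 10 m/s² × 7694 m = 2.027×10^8 Pa = 202.7 MPa
Total = 5.474 + 25.79 + 1.069 + 202.7 = 234.99 MPa
Pore pressure P_p = λ·σ_v = 0.47 × 235.0 MPa = 110.4 MPa
Effective stress σ' = σ_v − P_p = 235.0 − 110.4 = 124.54 MPa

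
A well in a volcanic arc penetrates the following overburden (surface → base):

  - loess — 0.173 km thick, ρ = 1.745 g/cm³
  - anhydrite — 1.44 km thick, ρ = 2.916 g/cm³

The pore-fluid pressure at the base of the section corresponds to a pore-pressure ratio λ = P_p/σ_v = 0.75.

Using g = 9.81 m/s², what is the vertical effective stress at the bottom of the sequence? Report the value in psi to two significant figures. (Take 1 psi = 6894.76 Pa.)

Overburden (lithostatic) stress σ_v:
loess: 1745 kg/m³ × 9.81 m/s² × 173 m = 2.961×10^6 Pa = 2.961 MPa
anhydrite: 2916 kg/m³ × 9.81 m/s² × 1440 m = 4.119×10^7 Pa = 41.19 MPa
Total = 2.961 + 41.19 = 44.154 MPa
Pore pressure P_p = λ·σ_v = 0.75 × 44.15 MPa = 33.12 MPa
Effective stress σ' = σ_v − P_p = 44.15 − 33.12 = 11.039 MPa = 1601.0 psi

1600 psi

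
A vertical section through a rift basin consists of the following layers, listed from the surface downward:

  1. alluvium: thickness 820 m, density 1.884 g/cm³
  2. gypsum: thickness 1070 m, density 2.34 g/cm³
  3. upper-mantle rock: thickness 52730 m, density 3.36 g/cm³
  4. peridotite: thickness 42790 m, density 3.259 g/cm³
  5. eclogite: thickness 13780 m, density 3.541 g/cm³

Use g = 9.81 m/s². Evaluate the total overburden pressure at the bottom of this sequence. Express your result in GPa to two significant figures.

3.6 GPa

alluvium: 1884 kg/m³ × 9.81 m/s² × 820 m = 1.516×10^7 Pa = 0.01516 GPa
gypsum: 2340 kg/m³ × 9.81 m/s² × 1070 m = 2.456×10^7 Pa = 0.02456 GPa
upper-mantle rock: 3360 kg/m³ × 9.81 m/s² × 52730 m = 1.738×10^9 Pa = 1.738 GPa
peridotite: 3259 kg/m³ × 9.81 m/s² × 42790 m = 1.368×10^9 Pa = 1.368 GPa
eclogite: 3541 kg/m³ × 9.81 m/s² × 13780 m = 4.787×10^8 Pa = 0.4787 GPa
Total = 0.01516 + 0.02456 + 1.738 + 1.368 + 0.4787 = 3.6245 GPa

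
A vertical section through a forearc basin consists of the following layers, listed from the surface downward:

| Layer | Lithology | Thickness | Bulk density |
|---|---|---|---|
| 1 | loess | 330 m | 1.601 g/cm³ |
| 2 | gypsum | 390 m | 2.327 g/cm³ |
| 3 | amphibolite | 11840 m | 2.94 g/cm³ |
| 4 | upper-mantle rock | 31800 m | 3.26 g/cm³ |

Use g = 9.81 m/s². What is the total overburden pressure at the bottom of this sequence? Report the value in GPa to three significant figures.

loess: 1601 kg/m³ × 9.81 m/s² × 330 m = 5.183×10^6 Pa = 5.183×10^-3 GPa
gypsum: 2327 kg/m³ × 9.81 m/s² × 390 m = 8.903×10^6 Pa = 8.903×10^-3 GPa
amphibolite: 2940 kg/m³ × 9.81 m/s² × 11840 m = 3.415×10^8 Pa = 0.3415 GPa
upper-mantle rock: 3260 kg/m³ × 9.81 m/s² × 31800 m = 1.017×10^9 Pa = 1.017 GPa
Total = 5.183×10^-3 + 8.903×10^-3 + 0.3415 + 1.017 = 1.3726 GPa

1.37 GPa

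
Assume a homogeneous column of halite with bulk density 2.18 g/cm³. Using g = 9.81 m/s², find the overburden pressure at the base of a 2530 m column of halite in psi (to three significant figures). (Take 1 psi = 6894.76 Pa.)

halite: 2180 kg/m³ × 9.81 m/s² × 2530 m = 5.411×10^7 Pa = 7847 psi

7850 psi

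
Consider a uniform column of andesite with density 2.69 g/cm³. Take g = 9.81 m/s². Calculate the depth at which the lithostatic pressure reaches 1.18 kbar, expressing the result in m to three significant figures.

h = P/(ρg) = 1.18 kbar / (2690 kg/m³ × 9.81 m/s²) = 1.180×10^8 Pa / 26389 Pa/m = 4471.6 m

4470 m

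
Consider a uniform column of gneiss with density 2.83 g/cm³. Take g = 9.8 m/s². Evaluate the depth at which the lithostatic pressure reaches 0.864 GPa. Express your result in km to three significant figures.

31.2 km

h = P/(ρg) = 0.864 GPa / (2830 kg/m³ × 9.8 m/s²) = 8.640×10^8 Pa / 27734 Pa/m = 31153 m
= 31.153 km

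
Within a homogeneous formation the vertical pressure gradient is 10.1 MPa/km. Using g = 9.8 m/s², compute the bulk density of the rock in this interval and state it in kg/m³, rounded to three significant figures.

ρ = (dP/dz)/g = 10.1 MPa/km / 9.8 m/s² = 10100 Pa/m / 9.8 m/s² = 1030.6 kg/m³

1030 kg/m³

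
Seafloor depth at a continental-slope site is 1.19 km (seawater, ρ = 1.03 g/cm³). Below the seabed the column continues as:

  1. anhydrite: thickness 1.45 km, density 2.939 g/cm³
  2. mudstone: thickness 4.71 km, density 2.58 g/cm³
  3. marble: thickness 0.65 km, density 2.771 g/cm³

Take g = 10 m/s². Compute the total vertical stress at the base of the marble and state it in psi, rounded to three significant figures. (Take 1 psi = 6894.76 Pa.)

28200 psi

seawater: 1030 kg/m³ × 10 m/s² × 1190 m = 1.226×10^7 Pa = 1778 psi
anhydrite: 2939 kg/m³ × 10 m/s² × 1450 m = 4.262×10^7 Pa = 6181 psi
mudstone: 2580 kg/m³ × 10 m/s² × 4710 m = 1.215×10^8 Pa = 17625 psi
marble: 2771 kg/m³ × 10 m/s² × 650 m = 1.801×10^7 Pa = 2612 psi
Total = 1778 + 6181 + 17625 + 2612 = 28196 psi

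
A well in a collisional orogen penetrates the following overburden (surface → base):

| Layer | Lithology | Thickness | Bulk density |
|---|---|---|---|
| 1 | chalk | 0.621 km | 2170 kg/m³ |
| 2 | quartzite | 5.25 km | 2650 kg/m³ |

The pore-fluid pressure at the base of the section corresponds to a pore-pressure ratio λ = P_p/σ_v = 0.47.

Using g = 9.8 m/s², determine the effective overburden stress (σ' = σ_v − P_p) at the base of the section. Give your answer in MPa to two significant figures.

79 MPa

Overburden (lithostatic) stress σ_v:
chalk: 2170 kg/m³ × 9.8 m/s² × 621 m = 1.321×10^7 Pa = 13.21 MPa
quartzite: 2650 kg/m³ × 9.8 m/s² × 5250 m = 1.363×10^8 Pa = 136.3 MPa
Total = 13.21 + 136.3 = 149.55 MPa
Pore pressure P_p = λ·σ_v = 0.47 × 149.5 MPa = 70.29 MPa
Effective stress σ' = σ_v − P_p = 149.5 − 70.29 = 79.261 MPa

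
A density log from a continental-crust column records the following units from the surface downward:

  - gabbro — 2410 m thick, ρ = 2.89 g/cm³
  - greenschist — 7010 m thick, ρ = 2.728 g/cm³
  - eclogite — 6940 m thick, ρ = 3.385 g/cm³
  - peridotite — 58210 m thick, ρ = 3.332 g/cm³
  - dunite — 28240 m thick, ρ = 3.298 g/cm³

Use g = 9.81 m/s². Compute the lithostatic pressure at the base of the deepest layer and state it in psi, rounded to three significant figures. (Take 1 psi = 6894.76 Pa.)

479000 psi

gabbro: 2890 kg/m³ × 9.81 m/s² × 2410 m = 6.833×10^7 Pa = 9910 psi
greenschist: 2728 kg/m³ × 9.81 m/s² × 7010 m = 1.876×10^8 Pa = 27209 psi
eclogite: 3385 kg/m³ × 9.81 m/s² × 6940 m = 2.305×10^8 Pa = 33425 psi
peridotite: 3332 kg/m³ × 9.81 m/s² × 58210 m = 1.903×10^9 Pa = 2.760×10^5 psi
dunite: 3298 kg/m³ × 9.81 m/s² × 28240 m = 9.137×10^8 Pa = 1.325×10^5 psi
Total = 9910 + 27209 + 33425 + 2.760×10^5 + 1.325×10^5 = 4.7902×10^5 psi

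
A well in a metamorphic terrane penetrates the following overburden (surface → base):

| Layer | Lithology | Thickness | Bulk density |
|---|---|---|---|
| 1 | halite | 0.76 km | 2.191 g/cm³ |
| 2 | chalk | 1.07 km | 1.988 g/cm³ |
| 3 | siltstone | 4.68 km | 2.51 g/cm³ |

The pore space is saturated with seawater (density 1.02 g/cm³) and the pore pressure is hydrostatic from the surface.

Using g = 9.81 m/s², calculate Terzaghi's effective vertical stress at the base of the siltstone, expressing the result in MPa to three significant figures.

87.3 MPa

Overburden (lithostatic) stress σ_v:
halite: 2191 kg/m³ × 9.81 m/s² × 760 m = 1.634×10^7 Pa = 16.34 MPa
chalk: 1988 kg/m³ × 9.81 m/s² × 1070 m = 2.087×10^7 Pa = 20.87 MPa
siltstone: 2510 kg/m³ × 9.81 m/s² × 4680 m = 1.152×10^8 Pa = 115.2 MPa
Total = 16.34 + 20.87 + 115.2 = 152.44 MPa
Pore pressure P_p = 1020 kg/m³ × 9.81 m/s² × 6510 m = 6.514×10^7 Pa = 65.14 MPa
Effective stress σ' = σ_v − P_p = 152.4 − 65.14 = 87.298 MPa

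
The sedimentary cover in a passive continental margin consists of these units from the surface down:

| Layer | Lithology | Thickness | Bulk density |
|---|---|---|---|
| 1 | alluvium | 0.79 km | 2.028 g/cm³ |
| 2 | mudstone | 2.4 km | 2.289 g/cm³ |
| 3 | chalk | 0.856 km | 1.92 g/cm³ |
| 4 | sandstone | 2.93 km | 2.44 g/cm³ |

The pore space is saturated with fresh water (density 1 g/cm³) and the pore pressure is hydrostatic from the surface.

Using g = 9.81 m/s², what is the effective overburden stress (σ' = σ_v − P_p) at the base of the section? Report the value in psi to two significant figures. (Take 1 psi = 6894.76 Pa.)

Overburden (lithostatic) stress σ_v:
alluvium: 2028 kg/m³ × 9.81 m/s² × 790 m = 1.572×10^7 Pa = 15.72 MPa
mudstone: 2289 kg/m³ × 9.81 m/s² × 2400 m = 5.389×10^7 Pa = 53.89 MPa
chalk: 1920 kg/m³ × 9.81 m/s² × 856 m = 1.612×10^7 Pa = 16.12 MPa
sandstone: 2440 kg/m³ × 9.81 m/s² × 2930 m = 7.013×10^7 Pa = 70.13 MPa
Total = 15.72 + 53.89 + 16.12 + 70.13 = 155.87 MPa
Pore pressure P_p = 1000 kg/m³ × 9.81 m/s² × 6976 m = 6.843×10^7 Pa = 68.43 MPa
Effective stress σ' = σ_v − P_p = 155.9 − 68.43 = 87.431 MPa = 12681 psi

13000 psi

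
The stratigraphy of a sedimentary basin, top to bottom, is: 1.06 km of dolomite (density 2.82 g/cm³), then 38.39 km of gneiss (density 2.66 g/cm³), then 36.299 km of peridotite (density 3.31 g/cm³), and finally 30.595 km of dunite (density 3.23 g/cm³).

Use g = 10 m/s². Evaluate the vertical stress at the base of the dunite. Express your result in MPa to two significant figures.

3200 MPa

dolomite: 2820 kg/m³ × 10 m/s² × 1060 m = 2.989×10^7 Pa = 29.89 MPa
gneiss: 2660 kg/m³ × 10 m/s² × 38390 m = 1.021×10^9 Pa = 1021 MPa
peridotite: 3310 kg/m³ × 10 m/s² × 36299 m = 1.201×10^9 Pa = 1201 MPa
dunite: 3230 kg/m³ × 10 m/s² × 30595 m = 9.882×10^8 Pa = 988.2 MPa
Total = 29.89 + 1021 + 1201 + 988.2 = 3240.8 MPa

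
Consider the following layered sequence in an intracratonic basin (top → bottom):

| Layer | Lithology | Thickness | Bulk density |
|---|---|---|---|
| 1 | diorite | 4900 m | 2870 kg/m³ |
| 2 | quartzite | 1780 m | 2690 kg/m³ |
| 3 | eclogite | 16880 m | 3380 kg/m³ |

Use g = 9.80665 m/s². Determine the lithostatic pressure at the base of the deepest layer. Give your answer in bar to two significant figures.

diorite: 2870 kg/m³ × 9.80665 m/s² × 4900 m = 1.379×10^8 Pa = 1379 bar
quartzite: 2690 kg/m³ × 9.80665 m/s² × 1780 m = 4.696×10^7 Pa = 469.6 bar
eclogite: 3380 kg/m³ × 9.80665 m/s² × 16880 m = 5.595×10^8 Pa = 5595 bar
Total = 1379 + 469.6 + 5595 = 7443.8 bar

7400 bar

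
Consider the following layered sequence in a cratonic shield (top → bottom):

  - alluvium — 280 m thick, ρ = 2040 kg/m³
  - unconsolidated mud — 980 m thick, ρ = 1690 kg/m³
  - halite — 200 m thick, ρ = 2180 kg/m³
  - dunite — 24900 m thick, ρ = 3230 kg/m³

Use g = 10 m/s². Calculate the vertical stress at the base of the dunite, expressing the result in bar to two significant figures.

alluvium: 2040 kg/m³ × 10 m/s² × 280 m = 5.712×10^6 Pa = 57.12 bar
unconsolidated mud: 1690 kg/m³ × 10 m/s² × 980 m = 1.656×10^7 Pa = 165.6 bar
halite: 2180 kg/m³ × 10 m/s² × 200 m = 4.360×10^6 Pa = 43.60 bar
dunite: 3230 kg/m³ × 10 m/s² × 24900 m = 8.043×10^8 Pa = 8043 bar
Total = 57.12 + 165.6 + 43.60 + 8043 = 8309.0 bar

8300 bar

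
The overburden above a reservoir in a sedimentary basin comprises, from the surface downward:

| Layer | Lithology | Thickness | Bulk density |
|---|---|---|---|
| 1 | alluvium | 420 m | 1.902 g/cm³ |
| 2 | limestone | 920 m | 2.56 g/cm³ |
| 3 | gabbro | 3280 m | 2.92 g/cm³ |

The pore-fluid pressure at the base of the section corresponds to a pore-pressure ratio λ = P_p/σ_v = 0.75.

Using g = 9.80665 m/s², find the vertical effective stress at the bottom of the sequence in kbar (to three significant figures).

Overburden (lithostatic) stress σ_v:
alluvium: 1902 kg/m³ × 9.80665 m/s² × 420 m = 7.834×10^6 Pa = 7.834 MPa
limestone: 2560 kg/m³ × 9.80665 m/s² × 920 m = 2.310×10^7 Pa = 23.10 MPa
gabbro: 2920 kg/m³ × 9.80665 m/s² × 3280 m = 9.392×10^7 Pa = 93.92 MPa
Total = 7.834 + 23.10 + 93.92 = 124.85 MPa
Pore pressure P_p = λ·σ_v = 0.75 × 124.9 MPa = 93.64 MPa
Effective stress σ' = σ_v − P_p = 124.9 − 93.64 = 31.214 MPa = 0.31214 kbar

0.312 kbar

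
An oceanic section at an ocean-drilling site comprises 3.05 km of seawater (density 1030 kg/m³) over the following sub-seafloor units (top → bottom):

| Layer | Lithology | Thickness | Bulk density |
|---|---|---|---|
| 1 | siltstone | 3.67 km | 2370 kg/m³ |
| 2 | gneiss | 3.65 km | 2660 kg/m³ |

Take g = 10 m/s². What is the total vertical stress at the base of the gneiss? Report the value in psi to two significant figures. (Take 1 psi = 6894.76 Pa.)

seawater: 1030 kg/m³ × 10 m/s² × 3050 m = 3.142×10^7 Pa = 4556 psi
siltstone: 2370 kg/m³ × 10 m/s² × 3670 m = 8.698×10^7 Pa = 12615 psi
gneiss: 2660 kg/m³ × 10 m/s² × 3650 m = 9.709×10^7 Pa = 14082 psi
Total = 4556 + 12615 + 14082 = 31253 psi

31000 psi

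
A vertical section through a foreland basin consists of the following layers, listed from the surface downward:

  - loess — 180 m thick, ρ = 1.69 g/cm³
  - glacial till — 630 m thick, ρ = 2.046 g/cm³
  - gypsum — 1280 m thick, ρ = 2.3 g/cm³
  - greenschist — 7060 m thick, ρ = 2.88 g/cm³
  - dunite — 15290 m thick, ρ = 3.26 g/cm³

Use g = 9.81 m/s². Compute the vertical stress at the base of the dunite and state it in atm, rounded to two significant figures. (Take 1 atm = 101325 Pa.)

7200 atm

loess: 1690 kg/m³ × 9.81 m/s² × 180 m = 2.984×10^6 Pa = 29.45 atm
glacial till: 2046 kg/m³ × 9.81 m/s² × 630 m = 1.264×10^7 Pa = 124.8 atm
gypsum: 2300 kg/m³ × 9.81 m/s² × 1280 m = 2.888×10^7 Pa = 285.0 atm
greenschist: 2880 kg/m³ × 9.81 m/s² × 7060 m = 1.995×10^8 Pa = 1969 atm
dunite: 3260 kg/m³ × 9.81 m/s² × 15290 m = 4.890×10^8 Pa = 4826 atm
Total = 29.45 + 124.8 + 285.0 + 1969 + 4826 = 7233.7 atm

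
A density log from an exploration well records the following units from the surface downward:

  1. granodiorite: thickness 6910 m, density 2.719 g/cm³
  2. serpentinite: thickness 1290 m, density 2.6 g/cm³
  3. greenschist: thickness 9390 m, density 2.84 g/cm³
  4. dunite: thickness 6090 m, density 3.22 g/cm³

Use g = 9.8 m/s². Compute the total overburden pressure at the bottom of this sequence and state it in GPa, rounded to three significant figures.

granodiorite: 2719 kg/m³ × 9.8 m/s² × 6910 m = 1.841×10^8 Pa = 0.1841 GPa
serpentinite: 2600 kg/m³ × 9.8 m/s² × 1290 m = 3.287×10^7 Pa = 0.03287 GPa
greenschist: 2840 kg/m³ × 9.8 m/s² × 9390 m = 2.613×10^8 Pa = 0.2613 GPa
dunite: 3220 kg/m³ × 9.8 m/s² × 6090 m = 1.922×10^8 Pa = 0.1922 GPa
Total = 0.1841 + 0.03287 + 0.2613 + 0.1922 = 0.67051 GPa

0.671 GPa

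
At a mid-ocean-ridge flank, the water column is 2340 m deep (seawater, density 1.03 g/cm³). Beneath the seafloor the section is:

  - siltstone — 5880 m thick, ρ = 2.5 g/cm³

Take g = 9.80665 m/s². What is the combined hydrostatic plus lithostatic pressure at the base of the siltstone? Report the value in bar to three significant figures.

1680 bar

seawater: 1030 kg/m³ × 9.80665 m/s² × 2340 m = 2.364×10^7 Pa = 236.4 bar
siltstone: 2500 kg/m³ × 9.80665 m/s² × 5880 m = 1.442×10^8 Pa = 1442 bar
Total = 236.4 + 1442 = 1677.9 bar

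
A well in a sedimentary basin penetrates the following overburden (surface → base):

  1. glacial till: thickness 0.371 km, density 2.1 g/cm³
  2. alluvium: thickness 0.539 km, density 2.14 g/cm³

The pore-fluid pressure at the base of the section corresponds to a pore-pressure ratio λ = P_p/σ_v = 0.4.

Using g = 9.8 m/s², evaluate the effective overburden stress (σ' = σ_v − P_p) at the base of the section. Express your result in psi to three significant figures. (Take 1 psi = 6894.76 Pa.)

Overburden (lithostatic) stress σ_v:
glacial till: 2100 kg/m³ × 9.8 m/s² × 371 m = 7.635×10^6 Pa = 7.635 MPa
alluvium: 2140 kg/m³ × 9.8 m/s² × 539 m = 1.130×10^7 Pa = 11.30 MPa
Total = 7.635 + 11.30 = 18.939 MPa
Pore pressure P_p = λ·σ_v = 0.4 × 18.94 MPa = 7.576 MPa
Effective stress σ' = σ_v − P_p = 18.94 − 7.576 = 11.363 MPa = 1648.1 psi

1650 psi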